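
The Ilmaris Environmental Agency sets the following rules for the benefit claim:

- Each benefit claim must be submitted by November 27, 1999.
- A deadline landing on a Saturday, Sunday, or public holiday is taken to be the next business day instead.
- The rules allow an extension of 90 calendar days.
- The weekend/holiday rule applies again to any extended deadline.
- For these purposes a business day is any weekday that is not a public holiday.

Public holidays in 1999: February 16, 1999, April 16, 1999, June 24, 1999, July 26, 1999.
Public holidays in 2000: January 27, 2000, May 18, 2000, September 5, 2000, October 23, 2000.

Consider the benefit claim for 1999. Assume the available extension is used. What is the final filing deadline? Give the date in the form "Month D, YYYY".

Start from the fixed due date, November 27, 1999.
November 27, 1999 is a Saturday; the next business day is November 29, 1999 (Monday).
The 90-calendar-day extension moves the deadline from November 29, 1999 to February 27, 2000.
Because February 27, 2000 is a Sunday, the deadline becomes February 28, 2000 (Monday).
Deadline: February 28, 2000.

February 28, 2000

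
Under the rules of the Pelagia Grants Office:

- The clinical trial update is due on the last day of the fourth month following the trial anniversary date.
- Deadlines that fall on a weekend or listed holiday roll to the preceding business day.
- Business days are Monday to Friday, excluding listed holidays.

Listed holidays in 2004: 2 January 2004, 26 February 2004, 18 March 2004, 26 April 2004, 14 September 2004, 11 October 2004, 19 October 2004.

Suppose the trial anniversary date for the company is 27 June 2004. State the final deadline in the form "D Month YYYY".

29 October 2004

4 months after 27 June 2004 falls in October 2004; the last day of that month is 31 October 2004.
31 October 2004 is a Sunday, so it moves to the preceding business day, 29 October 2004 (Friday).
The final due date is 29 October 2004.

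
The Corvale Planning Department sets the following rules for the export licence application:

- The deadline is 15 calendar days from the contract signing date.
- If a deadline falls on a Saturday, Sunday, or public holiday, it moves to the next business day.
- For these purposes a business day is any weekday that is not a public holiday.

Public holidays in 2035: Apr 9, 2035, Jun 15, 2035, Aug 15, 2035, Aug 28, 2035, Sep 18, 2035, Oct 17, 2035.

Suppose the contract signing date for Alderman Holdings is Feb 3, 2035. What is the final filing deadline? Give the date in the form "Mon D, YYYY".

15 calendar days after Feb 3, 2035 is Feb 18, 2035.
Feb 18, 2035 is a Sunday, so it moves to the next business day, Feb 19, 2035 (Monday).
Final deadline: Feb 19, 2035.

Feb 19, 2035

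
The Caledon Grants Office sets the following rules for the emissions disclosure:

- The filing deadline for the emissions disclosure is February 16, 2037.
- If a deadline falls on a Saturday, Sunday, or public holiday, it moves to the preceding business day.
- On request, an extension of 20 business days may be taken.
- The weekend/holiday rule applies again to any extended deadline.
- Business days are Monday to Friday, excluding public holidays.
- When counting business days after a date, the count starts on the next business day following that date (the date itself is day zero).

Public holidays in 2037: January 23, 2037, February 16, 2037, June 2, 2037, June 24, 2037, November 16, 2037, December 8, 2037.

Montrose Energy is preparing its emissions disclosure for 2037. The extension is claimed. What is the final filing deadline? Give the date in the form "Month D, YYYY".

March 16, 2037

The statutory due date is February 16, 2037.
February 16, 2037 is a listed holiday, so it moves to the preceding business day, February 13, 2037 (Friday).
The 20-business-day extension runs from February 13, 2037 to March 16, 2037.
March 16, 2037 is a Monday and not a listed holiday, so it stands.
The final due date is March 16, 2037.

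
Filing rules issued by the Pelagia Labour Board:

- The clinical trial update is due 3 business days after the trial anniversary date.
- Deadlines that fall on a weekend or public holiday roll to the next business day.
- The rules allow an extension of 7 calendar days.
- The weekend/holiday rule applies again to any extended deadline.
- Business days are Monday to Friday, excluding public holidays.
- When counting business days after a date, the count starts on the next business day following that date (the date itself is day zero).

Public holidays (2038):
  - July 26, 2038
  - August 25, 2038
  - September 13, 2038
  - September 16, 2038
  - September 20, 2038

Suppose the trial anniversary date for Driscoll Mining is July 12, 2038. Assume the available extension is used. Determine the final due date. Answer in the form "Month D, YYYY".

Counting 3 business days after July 12, 2038 (skipping weekends and listed holidays) reaches July 15, 2038.
July 15, 2038 is a Thursday and not a listed holiday, so it stands.
With the 7-day extension, July 15, 2038 becomes July 22, 2038.
July 22, 2038 (Thursday) is already a business day.
The final due date is July 22, 2038.

July 22, 2038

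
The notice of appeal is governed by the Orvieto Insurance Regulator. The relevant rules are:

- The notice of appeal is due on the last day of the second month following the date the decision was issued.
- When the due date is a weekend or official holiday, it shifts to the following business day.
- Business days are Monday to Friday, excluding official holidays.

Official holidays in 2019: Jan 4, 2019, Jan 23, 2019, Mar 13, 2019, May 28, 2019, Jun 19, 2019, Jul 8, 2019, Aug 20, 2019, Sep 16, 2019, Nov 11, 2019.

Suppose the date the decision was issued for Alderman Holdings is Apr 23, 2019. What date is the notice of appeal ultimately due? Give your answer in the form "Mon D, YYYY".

Jul 1, 2019

The second month after Apr 23, 2019 is June 2019, whose last day is Jun 30, 2019.
Jun 30, 2019 is a Sunday; the next business day is Jul 1, 2019 (Monday).
Final deadline: Jul 1, 2019.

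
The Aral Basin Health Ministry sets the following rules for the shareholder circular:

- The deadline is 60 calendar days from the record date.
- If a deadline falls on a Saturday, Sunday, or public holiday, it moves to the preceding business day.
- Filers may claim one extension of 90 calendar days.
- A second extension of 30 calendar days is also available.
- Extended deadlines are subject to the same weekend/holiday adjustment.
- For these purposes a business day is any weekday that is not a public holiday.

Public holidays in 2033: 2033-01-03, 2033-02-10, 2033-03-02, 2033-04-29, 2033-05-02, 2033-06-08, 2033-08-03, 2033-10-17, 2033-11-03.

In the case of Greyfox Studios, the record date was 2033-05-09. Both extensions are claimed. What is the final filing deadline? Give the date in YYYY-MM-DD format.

2033-11-04

Trigger date 2033-05-09 + 60 calendar days = 2033-07-08.
2033-07-08 (Friday) is already a business day.
With the 90-day extension, 2033-07-08 becomes 2033-10-06.
2033-10-06 is a Thursday and not a listed holiday, so it stands.
Add the 30 calendar-day extension to 2033-10-06: 2033-11-05.
2033-11-05 is a Saturday; the preceding business day is 2033-11-04 (Friday).
So the filing is due 2033-11-04.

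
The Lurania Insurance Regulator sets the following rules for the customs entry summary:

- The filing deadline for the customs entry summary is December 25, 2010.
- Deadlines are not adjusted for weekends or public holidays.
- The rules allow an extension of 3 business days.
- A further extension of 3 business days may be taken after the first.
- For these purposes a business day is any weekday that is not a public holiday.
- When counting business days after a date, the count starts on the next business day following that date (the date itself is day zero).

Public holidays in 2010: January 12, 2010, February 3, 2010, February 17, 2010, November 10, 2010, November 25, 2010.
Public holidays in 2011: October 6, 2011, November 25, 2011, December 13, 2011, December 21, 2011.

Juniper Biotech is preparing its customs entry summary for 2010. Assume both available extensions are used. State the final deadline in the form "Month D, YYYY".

January 3, 2011

The stated deadline is December 25, 2010.
December 25, 2010 falls on a Saturday. The rules make no weekend/holiday allowance, so it remains December 25, 2010.
The 3-business-day extension runs from December 25, 2010 to December 29, 2010.
No adjustment is made for weekends or holidays, so December 29, 2010 stands.
Applying the 3-business-day extension: 3 business days after December 29, 2010 is January 3, 2011.
January 3, 2011 is a Monday; no weekend or holiday adjustment applies.
Deadline: January 3, 2011.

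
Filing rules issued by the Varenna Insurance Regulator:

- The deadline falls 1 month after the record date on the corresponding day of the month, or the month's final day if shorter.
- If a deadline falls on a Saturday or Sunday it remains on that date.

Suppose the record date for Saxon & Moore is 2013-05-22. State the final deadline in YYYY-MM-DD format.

2013-06-22

1 month from 2013-05-22 is 2013-06-22.
2013-06-22 falls on a Saturday. The rules make no weekend/holiday allowance, so it remains 2013-06-22.
Deadline: 2013-06-22.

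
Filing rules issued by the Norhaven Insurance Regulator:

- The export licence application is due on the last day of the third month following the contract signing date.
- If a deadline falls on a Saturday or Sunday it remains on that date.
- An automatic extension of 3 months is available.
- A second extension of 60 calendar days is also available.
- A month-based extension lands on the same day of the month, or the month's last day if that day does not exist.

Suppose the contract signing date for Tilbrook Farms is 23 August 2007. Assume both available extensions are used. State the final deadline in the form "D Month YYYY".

29 April 2008

The third month after 23 August 2007 is November 2007, whose last day is 30 November 2007.
No adjustment is made for weekends or holidays, so 30 November 2007 stands.
Applying the 3 months extension: 3 months after 30 November 2007 is 29 February 2008 (day 30 does not exist in February, so the month's last day is used).
29 February 2008 is a Friday; no weekend or holiday adjustment applies.
The 60-calendar-day extension moves the deadline from 29 February 2008 to 29 April 2008.
29 April 2008 is a Tuesday; no weekend or holiday adjustment applies.
Deadline: 29 April 2008.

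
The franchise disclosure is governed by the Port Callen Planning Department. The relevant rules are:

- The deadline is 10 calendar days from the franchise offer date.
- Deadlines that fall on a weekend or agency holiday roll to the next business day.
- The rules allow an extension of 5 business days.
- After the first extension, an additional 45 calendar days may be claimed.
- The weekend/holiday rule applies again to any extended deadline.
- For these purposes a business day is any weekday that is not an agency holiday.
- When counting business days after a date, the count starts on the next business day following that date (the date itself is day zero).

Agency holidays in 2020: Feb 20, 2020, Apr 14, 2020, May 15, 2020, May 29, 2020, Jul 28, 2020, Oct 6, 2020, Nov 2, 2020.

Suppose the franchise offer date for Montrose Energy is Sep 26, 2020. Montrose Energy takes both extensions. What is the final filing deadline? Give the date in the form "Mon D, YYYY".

From Sep 26, 2020, 10 calendar days later is Oct 6, 2020.
Oct 6, 2020 falls on a listed holiday. Rolling to the next business day gives Oct 7, 2020, a Wednesday.
Counting 5 further business days from Oct 7, 2020 reaches Oct 14, 2020.
Oct 14, 2020 falls on a Wednesday, which is a business day, so no adjustment is needed.
With the 45-day extension, Oct 14, 2020 becomes Nov 28, 2020.
Nov 28, 2020 is a Saturday; the next business day is Nov 30, 2020 (Monday).
Final deadline: Nov 30, 2020.

Nov 30, 2020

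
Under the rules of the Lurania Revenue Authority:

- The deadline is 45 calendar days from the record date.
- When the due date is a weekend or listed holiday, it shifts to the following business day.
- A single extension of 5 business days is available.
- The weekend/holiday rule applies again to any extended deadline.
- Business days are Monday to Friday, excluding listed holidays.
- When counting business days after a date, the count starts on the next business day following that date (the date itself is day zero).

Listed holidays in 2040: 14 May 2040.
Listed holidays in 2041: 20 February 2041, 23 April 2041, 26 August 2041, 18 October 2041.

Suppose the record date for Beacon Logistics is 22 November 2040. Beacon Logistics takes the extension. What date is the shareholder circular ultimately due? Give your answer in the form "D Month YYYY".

14 January 2041

From 22 November 2040, 45 calendar days later is 6 January 2041.
6 January 2041 falls on a Sunday. Rolling to the next business day gives 7 January 2041, a Monday.
The 5-business-day extension runs from 7 January 2041 to 14 January 2041.
14 January 2041 falls on a Monday, which is a business day, so no adjustment is needed.
Final deadline: 14 January 2041.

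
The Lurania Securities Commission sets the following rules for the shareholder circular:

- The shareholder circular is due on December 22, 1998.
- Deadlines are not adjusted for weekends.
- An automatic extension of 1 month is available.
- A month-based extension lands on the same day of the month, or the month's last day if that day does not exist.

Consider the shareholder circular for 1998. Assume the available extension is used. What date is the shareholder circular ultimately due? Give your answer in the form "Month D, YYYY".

The statutory due date is December 22, 1998.
December 22, 1998 is a Tuesday; no weekend or holiday adjustment applies.
The 1 month extension carries December 22, 1998 to January 22, 1999.
January 22, 1999 falls on a Friday. The rules make no weekend/holiday allowance, so it remains January 22, 1999.
The final due date is January 22, 1999.

January 22, 1999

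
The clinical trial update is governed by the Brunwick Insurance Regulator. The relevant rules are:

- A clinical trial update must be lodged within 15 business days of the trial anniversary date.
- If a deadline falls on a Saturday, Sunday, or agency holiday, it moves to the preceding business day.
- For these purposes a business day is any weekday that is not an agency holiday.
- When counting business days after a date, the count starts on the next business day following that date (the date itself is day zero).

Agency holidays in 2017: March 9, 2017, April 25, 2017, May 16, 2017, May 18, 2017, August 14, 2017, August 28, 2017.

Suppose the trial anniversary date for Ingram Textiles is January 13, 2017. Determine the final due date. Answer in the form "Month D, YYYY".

15 business days after January 13, 2017, excluding weekends and holidays, is February 3, 2017.
February 3, 2017 (Friday) is already a business day.
So the filing is due February 3, 2017.

February 3, 2017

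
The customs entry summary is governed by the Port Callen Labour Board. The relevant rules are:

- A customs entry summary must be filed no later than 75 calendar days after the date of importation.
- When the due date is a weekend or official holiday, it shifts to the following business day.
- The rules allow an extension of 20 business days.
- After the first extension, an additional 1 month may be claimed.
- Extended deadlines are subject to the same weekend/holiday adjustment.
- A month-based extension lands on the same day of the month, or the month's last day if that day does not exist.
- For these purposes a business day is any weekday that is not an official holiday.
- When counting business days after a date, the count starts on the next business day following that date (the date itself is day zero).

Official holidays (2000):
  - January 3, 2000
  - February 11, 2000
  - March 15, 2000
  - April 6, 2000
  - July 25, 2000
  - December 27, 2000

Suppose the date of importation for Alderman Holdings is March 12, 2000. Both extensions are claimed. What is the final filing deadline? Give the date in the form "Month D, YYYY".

75 calendar days after March 12, 2000 is May 26, 2000.
May 26, 2000 falls on a Friday, which is a business day, so no adjustment is needed.
The 20-business-day extension runs from May 26, 2000 to June 23, 2000.
June 23, 2000 is a Friday and not a listed holiday, so it stands.
The 1 month extension carries June 23, 2000 to July 23, 2000.
July 23, 2000 is a Sunday, so it moves to the next business day, July 24, 2000 (Monday).
Final deadline: July 24, 2000.

July 24, 2000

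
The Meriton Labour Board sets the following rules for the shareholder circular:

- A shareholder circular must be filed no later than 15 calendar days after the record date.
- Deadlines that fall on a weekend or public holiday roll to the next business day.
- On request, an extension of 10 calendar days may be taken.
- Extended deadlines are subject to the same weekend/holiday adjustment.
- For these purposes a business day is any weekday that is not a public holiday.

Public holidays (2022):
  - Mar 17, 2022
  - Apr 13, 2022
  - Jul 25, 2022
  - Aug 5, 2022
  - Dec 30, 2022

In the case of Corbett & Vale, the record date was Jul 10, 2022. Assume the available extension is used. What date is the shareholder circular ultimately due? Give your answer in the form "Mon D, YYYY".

Aug 8, 2022

Adding 15 calendar days to Jul 10, 2022 gives Jul 25, 2022.
Jul 25, 2022 is a listed holiday; the next business day is Jul 26, 2022 (Tuesday).
Add the 10 calendar-day extension to Jul 26, 2022: Aug 5, 2022.
Because Aug 5, 2022 is a listed holiday, the deadline becomes Aug 8, 2022 (Monday).
Deadline: Aug 8, 2022.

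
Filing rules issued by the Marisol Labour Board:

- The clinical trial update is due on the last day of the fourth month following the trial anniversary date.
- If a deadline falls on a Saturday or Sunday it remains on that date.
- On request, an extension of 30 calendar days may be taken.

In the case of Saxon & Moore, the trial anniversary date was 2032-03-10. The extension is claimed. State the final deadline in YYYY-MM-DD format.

4 months after 2032-03-10 falls in July 2032; the last day of that month is 2032-07-31.
No adjustment is made for weekends or holidays, so 2032-07-31 stands.
Applying the 30-calendar-day extension: 2032-07-31 + 30 days = 2032-08-30.
2032-08-30 is a Monday; no weekend or holiday adjustment applies.
The final due date is 2032-08-30.

2032-08-30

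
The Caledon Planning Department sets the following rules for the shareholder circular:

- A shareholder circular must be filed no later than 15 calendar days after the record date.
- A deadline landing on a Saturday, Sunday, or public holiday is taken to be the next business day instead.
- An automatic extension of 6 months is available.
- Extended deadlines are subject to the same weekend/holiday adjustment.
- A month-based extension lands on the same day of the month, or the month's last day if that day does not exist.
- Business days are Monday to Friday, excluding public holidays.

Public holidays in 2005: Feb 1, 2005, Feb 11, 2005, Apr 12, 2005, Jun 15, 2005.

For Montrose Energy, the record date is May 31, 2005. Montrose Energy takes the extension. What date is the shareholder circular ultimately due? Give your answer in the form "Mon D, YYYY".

Dec 16, 2005

15 calendar days after May 31, 2005 is Jun 15, 2005.
Jun 15, 2005 is a listed holiday; the next business day is Jun 16, 2005 (Thursday).
The 6 months extension carries Jun 16, 2005 to Dec 16, 2005.
Dec 16, 2005 (Friday) is already a business day.
The final due date is Dec 16, 2005.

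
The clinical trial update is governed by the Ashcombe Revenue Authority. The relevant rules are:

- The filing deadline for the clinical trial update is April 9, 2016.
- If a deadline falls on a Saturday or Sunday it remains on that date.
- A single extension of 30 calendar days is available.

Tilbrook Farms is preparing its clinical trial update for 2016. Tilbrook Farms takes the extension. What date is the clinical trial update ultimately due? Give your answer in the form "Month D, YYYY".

May 9, 2016

Start from the fixed due date, April 9, 2016.
No adjustment is made for weekends or holidays, so April 9, 2016 stands.
Add the 30 calendar-day extension to April 9, 2016: May 9, 2016.
May 9, 2016 is a Monday; no weekend or holiday adjustment applies.
So the filing is due May 9, 2016.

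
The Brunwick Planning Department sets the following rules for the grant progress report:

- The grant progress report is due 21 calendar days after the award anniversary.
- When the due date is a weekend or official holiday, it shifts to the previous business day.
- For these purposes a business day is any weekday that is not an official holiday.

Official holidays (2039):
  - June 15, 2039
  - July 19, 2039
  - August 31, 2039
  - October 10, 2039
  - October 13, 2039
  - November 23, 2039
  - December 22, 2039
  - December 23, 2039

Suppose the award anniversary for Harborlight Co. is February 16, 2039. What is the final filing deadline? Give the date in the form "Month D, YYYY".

21 calendar days after February 16, 2039 is March 9, 2039.
Since March 9, 2039 is a Wednesday and not a holiday, the date is unchanged.
The final due date is March 9, 2039.

March 9, 2039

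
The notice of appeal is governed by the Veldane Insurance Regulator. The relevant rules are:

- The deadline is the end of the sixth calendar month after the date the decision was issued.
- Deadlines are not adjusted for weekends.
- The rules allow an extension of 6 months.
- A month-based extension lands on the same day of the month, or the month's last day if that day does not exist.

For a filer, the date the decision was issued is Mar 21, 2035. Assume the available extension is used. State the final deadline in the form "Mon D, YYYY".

Mar 30, 2036

6 months after Mar 21, 2035 is September 2035; that month ends on Sep 30, 2035.
Sep 30, 2035 falls on a Sunday. The rules make no weekend/holiday allowance, so it remains Sep 30, 2035.
Applying the 6 months extension: 6 months after Sep 30, 2035 is Mar 30, 2036.
Mar 30, 2036 is a Sunday; no weekend or holiday adjustment applies.
Final deadline: Mar 30, 2036.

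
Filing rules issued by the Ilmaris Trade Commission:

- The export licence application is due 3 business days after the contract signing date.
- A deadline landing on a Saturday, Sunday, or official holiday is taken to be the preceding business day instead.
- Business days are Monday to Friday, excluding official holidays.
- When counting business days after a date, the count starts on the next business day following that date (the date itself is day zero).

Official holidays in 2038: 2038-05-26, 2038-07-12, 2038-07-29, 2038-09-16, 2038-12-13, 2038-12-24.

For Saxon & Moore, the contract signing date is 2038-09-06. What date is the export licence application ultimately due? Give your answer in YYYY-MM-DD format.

2038-09-09

3 business days after 2038-09-06, excluding weekends and holidays, is 2038-09-09.
2038-09-09 falls on a Thursday, which is a business day, so no adjustment is needed.
The final due date is 2038-09-09.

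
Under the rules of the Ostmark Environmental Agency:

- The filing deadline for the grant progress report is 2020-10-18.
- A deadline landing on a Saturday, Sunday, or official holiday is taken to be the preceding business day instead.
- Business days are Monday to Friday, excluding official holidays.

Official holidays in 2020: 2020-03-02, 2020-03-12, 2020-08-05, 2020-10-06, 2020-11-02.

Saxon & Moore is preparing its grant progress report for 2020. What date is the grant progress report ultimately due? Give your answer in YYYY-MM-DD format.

2020-10-16

The stated deadline is 2020-10-18.
2020-10-18 is a Sunday, so it moves to the preceding business day, 2020-10-16 (Friday).
Final deadline: 2020-10-16.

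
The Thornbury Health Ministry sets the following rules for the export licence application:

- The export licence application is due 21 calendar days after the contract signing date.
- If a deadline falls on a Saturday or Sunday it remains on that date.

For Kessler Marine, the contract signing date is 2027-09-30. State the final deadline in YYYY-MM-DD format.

2027-10-21

21 calendar days after 2027-09-30 is 2027-10-21.
No adjustment is made for weekends or holidays, so 2027-10-21 stands.
So the filing is due 2027-10-21.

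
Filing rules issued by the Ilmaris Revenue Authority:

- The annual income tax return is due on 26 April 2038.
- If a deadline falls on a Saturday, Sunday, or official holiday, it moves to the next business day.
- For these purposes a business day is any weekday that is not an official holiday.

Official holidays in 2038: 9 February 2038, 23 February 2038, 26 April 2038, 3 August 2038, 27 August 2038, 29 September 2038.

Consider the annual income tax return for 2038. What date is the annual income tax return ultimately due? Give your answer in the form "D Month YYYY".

Start from the fixed due date, 26 April 2038.
26 April 2038 is a listed holiday, so it moves to the next business day, 27 April 2038 (Tuesday).
Deadline: 27 April 2038.

27 April 2038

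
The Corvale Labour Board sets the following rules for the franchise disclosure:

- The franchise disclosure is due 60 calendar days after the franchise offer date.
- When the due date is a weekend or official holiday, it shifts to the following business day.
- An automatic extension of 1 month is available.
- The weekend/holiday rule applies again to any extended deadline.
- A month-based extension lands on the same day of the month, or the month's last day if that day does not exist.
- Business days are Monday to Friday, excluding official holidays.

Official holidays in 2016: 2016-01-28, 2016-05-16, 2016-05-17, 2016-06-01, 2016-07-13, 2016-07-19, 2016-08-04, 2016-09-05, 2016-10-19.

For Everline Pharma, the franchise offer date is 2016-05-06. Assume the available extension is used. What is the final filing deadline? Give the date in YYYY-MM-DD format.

From 2016-05-06, 60 calendar days later is 2016-07-05.
Since 2016-07-05 is a Tuesday and not a holiday, the date is unchanged.
Add 1 month to 2016-07-05: 2016-08-05.
2016-08-05 (Friday) is already a business day.
So the filing is due 2016-08-05.

2016-08-05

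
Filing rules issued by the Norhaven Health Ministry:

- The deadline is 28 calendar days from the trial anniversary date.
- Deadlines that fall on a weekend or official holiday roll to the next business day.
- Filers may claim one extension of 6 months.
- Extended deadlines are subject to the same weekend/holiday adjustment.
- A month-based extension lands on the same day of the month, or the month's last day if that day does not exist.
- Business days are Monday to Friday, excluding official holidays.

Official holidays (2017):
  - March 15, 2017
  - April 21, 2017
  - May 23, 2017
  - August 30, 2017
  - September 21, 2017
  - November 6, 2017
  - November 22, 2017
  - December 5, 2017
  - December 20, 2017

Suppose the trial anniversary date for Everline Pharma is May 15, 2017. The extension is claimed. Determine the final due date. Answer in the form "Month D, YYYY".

From May 15, 2017, 28 calendar days later is June 12, 2017.
June 12, 2017 is a Monday and not a listed holiday, so it stands.
Applying the 6 months extension: 6 months after June 12, 2017 is December 12, 2017.
December 12, 2017 (Tuesday) is already a business day.
The final due date is December 12, 2017.

December 12, 2017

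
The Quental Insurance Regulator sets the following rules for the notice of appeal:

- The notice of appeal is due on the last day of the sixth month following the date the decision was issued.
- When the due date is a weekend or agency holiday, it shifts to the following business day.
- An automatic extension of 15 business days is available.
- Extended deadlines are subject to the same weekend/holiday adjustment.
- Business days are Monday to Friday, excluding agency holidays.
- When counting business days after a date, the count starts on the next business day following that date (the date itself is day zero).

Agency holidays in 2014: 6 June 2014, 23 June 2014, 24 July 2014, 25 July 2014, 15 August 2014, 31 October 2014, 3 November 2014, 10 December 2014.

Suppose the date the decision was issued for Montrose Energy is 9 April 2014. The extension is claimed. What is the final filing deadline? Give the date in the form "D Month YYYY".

25 November 2014

6 months after 9 April 2014 falls in October 2014; the last day of that month is 31 October 2014.
31 October 2014 is a listed holiday; the next business day is 4 November 2014 (Tuesday).
Counting 15 further business days from 4 November 2014 reaches 25 November 2014.
Since 25 November 2014 is a Tuesday and not a holiday, the date is unchanged.
So the filing is due 25 November 2014.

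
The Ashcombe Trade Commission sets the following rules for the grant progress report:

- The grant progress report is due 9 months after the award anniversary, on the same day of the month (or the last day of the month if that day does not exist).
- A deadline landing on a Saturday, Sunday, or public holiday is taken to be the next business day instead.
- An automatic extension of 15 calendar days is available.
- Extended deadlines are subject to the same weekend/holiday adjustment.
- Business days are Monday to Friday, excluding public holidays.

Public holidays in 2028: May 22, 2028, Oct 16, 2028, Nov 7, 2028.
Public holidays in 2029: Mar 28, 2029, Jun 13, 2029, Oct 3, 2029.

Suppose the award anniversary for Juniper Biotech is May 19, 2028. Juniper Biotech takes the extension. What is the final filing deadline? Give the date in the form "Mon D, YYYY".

9 months after May 19, 2028, on the same day of the month, is Feb 19, 2029.
Feb 19, 2029 is a Monday and not a listed holiday, so it stands.
The 15-calendar-day extension moves the deadline from Feb 19, 2029 to Mar 6, 2029.
Since Mar 6, 2029 is a Tuesday and not a holiday, the date is unchanged.
So the filing is due Mar 6, 2029.

Mar 6, 2029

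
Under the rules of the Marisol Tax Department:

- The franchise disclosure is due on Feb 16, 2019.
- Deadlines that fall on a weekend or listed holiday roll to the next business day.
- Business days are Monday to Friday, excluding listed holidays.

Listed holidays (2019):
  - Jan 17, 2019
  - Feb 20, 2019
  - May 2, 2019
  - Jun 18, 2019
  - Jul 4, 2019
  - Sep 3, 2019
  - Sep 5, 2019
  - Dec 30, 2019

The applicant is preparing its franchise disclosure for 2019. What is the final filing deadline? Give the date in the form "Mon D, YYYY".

Feb 18, 2019

Start from the fixed due date, Feb 16, 2019.
Feb 16, 2019 is a Saturday, so it moves to the next business day, Feb 18, 2019 (Monday).
So the filing is due Feb 18, 2019.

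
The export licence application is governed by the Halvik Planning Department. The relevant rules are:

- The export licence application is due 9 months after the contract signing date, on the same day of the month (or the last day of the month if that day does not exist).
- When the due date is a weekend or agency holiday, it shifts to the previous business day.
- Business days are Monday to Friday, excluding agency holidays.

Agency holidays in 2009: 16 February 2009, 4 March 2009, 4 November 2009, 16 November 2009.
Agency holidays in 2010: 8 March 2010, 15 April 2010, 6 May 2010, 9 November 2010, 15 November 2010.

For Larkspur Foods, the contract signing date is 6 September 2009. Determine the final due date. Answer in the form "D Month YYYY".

4 June 2010

9 months after 6 September 2009, on the same day of the month, is 6 June 2010.
6 June 2010 is a Sunday, so it moves to the preceding business day, 4 June 2010 (Friday).
The final due date is 4 June 2010.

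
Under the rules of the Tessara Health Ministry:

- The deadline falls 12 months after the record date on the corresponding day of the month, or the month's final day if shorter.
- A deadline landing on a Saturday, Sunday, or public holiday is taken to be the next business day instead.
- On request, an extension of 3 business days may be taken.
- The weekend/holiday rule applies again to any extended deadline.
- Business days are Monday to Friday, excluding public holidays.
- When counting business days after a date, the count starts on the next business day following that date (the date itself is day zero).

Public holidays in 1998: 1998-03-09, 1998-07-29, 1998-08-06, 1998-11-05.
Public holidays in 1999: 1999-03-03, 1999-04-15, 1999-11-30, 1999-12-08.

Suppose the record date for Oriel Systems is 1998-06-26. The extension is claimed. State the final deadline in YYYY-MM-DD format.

1999-07-01

12 months from 1998-06-26 is 1999-06-26.
1999-06-26 falls on a Saturday. Rolling to the next business day gives 1999-06-28, a Monday.
Applying the 3-business-day extension: 3 business days after 1999-06-28 is 1999-07-01.
Since 1999-07-01 is a Thursday and not a holiday, the date is unchanged.
Deadline: 1999-07-01.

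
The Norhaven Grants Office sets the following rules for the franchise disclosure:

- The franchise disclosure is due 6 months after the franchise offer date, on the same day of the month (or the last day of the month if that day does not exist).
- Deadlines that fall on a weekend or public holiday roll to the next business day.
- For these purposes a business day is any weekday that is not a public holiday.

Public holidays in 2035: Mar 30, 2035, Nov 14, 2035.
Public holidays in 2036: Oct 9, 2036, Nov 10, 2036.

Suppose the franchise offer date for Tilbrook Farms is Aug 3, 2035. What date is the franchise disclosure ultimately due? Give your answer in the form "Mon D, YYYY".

6 months after Aug 3, 2035, on the same day of the month, is Feb 3, 2036.
Feb 3, 2036 falls on a Sunday. Rolling to the next business day gives Feb 4, 2036, a Monday.
So the filing is due Feb 4, 2036.

Feb 4, 2036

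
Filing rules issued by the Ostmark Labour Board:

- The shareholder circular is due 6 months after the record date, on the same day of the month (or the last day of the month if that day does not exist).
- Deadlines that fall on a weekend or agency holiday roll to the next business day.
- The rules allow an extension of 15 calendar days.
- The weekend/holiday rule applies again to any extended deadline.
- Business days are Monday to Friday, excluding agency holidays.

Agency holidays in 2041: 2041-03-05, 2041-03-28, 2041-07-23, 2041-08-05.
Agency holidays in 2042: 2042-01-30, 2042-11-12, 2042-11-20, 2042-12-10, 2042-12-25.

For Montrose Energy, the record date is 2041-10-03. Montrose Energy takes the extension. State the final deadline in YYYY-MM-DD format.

2042-04-18

Moving 6 months forward from 2041-10-03 on the corresponding day gives 2042-04-03.
2042-04-03 falls on a Thursday, which is a business day, so no adjustment is needed.
Applying the 15-calendar-day extension: 2042-04-03 + 15 days = 2042-04-18.
2042-04-18 is a Friday and not a listed holiday, so it stands.
Final deadline: 2042-04-18.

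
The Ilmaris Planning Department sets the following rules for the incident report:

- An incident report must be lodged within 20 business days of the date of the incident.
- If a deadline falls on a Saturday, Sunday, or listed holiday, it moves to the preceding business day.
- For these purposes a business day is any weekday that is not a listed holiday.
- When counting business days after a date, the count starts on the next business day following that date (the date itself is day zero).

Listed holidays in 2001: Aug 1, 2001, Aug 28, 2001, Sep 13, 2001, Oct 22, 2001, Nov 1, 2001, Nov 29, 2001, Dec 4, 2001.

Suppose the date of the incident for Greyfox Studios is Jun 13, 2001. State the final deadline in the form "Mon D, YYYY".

Starting the day after Jun 13, 2001 and counting 20 business days lands on Jul 11, 2001.
Jul 11, 2001 is a Wednesday and not a listed holiday, so it stands.
So the filing is due Jul 11, 2001.

Jul 11, 2001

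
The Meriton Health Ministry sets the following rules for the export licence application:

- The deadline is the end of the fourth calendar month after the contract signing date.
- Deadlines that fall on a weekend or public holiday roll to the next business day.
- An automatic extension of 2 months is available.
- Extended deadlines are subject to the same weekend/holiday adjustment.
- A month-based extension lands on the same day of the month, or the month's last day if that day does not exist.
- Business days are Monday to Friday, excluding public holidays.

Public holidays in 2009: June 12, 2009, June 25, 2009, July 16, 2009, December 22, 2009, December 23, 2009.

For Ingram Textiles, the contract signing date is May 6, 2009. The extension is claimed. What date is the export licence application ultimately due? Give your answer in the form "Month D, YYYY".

4 months after May 6, 2009 is September 2009; that month ends on September 30, 2009.
September 30, 2009 is a Wednesday and not a listed holiday, so it stands.
Applying the 2 months extension: 2 months after September 30, 2009 is November 30, 2009.
November 30, 2009 is a Monday and not a listed holiday, so it stands.
Deadline: November 30, 2009.

November 30, 2009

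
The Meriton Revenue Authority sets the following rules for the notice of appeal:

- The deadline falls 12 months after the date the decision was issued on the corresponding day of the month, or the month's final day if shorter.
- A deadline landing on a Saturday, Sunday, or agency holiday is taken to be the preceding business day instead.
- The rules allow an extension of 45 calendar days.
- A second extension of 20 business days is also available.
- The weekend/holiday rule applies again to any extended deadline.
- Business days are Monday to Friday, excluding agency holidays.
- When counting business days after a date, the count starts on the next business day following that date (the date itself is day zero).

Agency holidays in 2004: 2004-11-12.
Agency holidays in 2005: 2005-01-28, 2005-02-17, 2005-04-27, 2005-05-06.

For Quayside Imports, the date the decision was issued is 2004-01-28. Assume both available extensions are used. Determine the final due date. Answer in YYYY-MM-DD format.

2005-04-08

Moving 12 months forward from 2004-01-28 on the corresponding day gives 2005-01-28.
2005-01-28 is a listed holiday; the preceding business day is 2005-01-27 (Thursday).
Add the 45 calendar-day extension to 2005-01-27: 2005-03-13.
Because 2005-03-13 is a Sunday, the deadline becomes 2005-03-11 (Friday).
Counting 20 further business days from 2005-03-11 reaches 2005-04-08.
2005-04-08 is a Friday and not a listed holiday, so it stands.
Final deadline: 2005-04-08.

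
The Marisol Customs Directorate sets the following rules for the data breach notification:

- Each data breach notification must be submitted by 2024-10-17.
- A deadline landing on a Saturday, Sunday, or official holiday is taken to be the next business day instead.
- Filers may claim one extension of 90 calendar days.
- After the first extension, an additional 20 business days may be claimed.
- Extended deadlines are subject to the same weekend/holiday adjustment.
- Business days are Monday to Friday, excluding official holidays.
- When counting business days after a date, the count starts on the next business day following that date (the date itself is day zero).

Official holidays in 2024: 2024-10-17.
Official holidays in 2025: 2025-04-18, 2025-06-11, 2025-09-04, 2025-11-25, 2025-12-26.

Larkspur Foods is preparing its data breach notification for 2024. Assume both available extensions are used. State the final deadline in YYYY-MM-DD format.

The stated deadline is 2024-10-17.
2024-10-17 is a listed holiday, so it moves to the next business day, 2024-10-18 (Friday).
Add the 90 calendar-day extension to 2024-10-18: 2025-01-16.
2025-01-16 (Thursday) is already a business day.
Applying the 20-business-day extension: 20 business days after 2025-01-16 is 2025-02-13.
2025-02-13 falls on a Thursday, which is a business day, so no adjustment is needed.
The final due date is 2025-02-13.

2025-02-13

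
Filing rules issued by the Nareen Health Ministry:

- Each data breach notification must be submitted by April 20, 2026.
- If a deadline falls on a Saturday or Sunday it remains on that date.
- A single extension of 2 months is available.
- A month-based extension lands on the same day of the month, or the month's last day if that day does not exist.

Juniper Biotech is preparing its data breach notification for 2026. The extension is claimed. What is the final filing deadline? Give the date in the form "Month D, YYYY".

June 20, 2026

Start from the fixed due date, April 20, 2026.
April 20, 2026 is a Monday; no weekend or holiday adjustment applies.
Applying the 2 months extension: 2 months after April 20, 2026 is June 20, 2026.
June 20, 2026 is a Saturday; no weekend or holiday adjustment applies.
Final deadline: June 20, 2026.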